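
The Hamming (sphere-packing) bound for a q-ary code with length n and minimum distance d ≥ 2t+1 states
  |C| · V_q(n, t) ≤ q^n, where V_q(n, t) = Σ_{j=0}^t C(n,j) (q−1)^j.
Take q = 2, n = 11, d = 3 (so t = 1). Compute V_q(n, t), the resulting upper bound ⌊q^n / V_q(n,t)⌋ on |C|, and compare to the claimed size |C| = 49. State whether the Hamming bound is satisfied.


V_q(n, t) = 12, q^n = 2048, Hamming bound = 170, |C| = 49 ≤ bound (satisfied).

Step 1: Compute V_q(n, t) = Σ_{j=0}^1 C(n, j) (q−1)^j.
  j = 0: C(11,0)·(1)^0 = 1·1 = 1.
  j = 1: C(11,1)·(1)^1 = 11·1 = 11.
  V_q(n, t) = 1 + 11 = 12.
Step 2: q^n = 2^11 = 2048.
Step 3: Hamming bound ⌊q^n / V_q(n,t)⌋ = ⌊2048/12⌋ = 170.
Step 4: Compare |C| = 49 to 170: satisfied.
The claimed |C| lies below the Hamming bound.


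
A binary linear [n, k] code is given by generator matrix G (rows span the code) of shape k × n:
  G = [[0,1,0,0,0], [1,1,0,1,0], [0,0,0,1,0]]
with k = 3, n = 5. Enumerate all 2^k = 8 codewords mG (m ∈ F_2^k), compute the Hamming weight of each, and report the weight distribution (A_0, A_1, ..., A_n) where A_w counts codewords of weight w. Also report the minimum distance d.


Weight distribution: A_0 = 1, A_1 = 3, A_2 = 3, A_3 = 1. Minimum distance d = 1.

Enumerate all 2^3 = 8 messages m ∈ F_2^3.
For each, compute codeword c = mG in F_2^5, then tally its weight.
  m = 000 → c = 00000, weight = 0.
  m = 100 → c = 01000, weight = 1.
  m = 010 → c = 11010, weight = 3.
  m = 110 → c = 10010, weight = 2.
  m = 001 → c = 00010, weight = 1.
  m = 101 → c = 01010, weight = 2.
  m = 011 → c = 11000, weight = 2.
  m = 111 → c = 10000, weight = 1.
Tally weights:
  weight 0: 1 codewords.
  weight 1: 3 codewords.
  weight 2: 3 codewords.
  weight 3: 1 codewords.
Minimum distance d = smallest w > 0 with A_w > 0 = 1.
Sanity: Σ A_w = 8 = 2^3 = 8 ✓.


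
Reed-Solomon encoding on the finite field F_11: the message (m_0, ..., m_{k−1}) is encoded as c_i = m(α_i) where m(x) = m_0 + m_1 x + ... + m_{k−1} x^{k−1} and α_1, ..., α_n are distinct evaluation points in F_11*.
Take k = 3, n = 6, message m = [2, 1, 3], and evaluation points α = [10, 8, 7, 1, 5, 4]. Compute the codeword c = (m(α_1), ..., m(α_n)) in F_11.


c = [4, 4, 2, 6, 5, 10]

Message polynomial: m(x) = 2 + 1·x + 3·x^2 (mod 11).
For each evaluation point α_i, compute m(α_i) mod 11:
  α_1 = 10: Horner steps 3 → 9 → 4, so m(10) = 4.
  α_2 = 8: Horner steps 3 → 3 → 4, so m(8) = 4.
  α_3 = 7: Horner steps 3 → 0 → 2, so m(7) = 2.
  α_4 = 1: Horner steps 3 → 4 → 6, so m(1) = 6.
  α_5 = 5: Horner steps 3 → 5 → 5, so m(5) = 5.
  α_6 = 4: Horner steps 3 → 2 → 10, so m(4) = 10.
Codeword c = [4, 4, 2, 6, 5, 10] ∈ F_11^6.


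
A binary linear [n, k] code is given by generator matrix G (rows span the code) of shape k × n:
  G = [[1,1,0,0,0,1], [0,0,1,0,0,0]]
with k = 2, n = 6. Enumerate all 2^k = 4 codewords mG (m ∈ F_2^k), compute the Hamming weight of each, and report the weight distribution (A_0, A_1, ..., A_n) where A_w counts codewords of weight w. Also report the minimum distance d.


Weight distribution: A_0 = 1, A_1 = 1, A_3 = 1, A_4 = 1. Minimum distance d = 1.

Enumerate all 2^2 = 4 messages m ∈ F_2^2.
For each, compute codeword c = mG in F_2^6, then tally its weight.
  m = 00 → c = 000000, weight = 0.
  m = 10 → c = 110001, weight = 3.
  m = 01 → c = 001000, weight = 1.
  m = 11 → c = 111001, weight = 4.
Tally weights:
  weight 0: 1 codewords.
  weight 1: 1 codewords.
  weight 3: 1 codewords.
  weight 4: 1 codewords.
Minimum distance d = smallest w > 0 with A_w > 0 = 1.
Sanity: Σ A_w = 4 = 2^2 = 4 ✓.


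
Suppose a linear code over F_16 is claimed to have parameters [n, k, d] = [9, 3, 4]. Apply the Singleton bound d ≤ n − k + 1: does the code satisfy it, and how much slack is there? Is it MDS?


Singleton RHS = n − k + 1 = 7, slack = 3, bound satisfied, not MDS.

Singleton bound: d ≤ n − k + 1.
Here n = 9, k = 3, so n − k + 1 = 7.
Given d = 4, check d ≤ 7: YES.
Slack = (n − k + 1) − d = 3.
The code is NOT MDS (slack = 3 > 0).
Description: the claimed parameters are [9, 3, 4]_16; such a code would be non-MDS.


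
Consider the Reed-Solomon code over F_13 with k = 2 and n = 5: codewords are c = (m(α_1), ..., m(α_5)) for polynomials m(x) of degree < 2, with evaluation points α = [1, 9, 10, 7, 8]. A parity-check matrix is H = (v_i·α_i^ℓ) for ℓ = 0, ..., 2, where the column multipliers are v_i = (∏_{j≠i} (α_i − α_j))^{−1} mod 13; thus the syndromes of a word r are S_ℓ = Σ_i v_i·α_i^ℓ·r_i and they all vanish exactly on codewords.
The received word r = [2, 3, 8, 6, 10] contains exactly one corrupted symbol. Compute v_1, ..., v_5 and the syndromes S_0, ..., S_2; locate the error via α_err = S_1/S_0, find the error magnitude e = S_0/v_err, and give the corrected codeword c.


S = (12, 5, 1), error at position 5, error magnitude e = 12, c = [2, 3, 8, 6, 11].

Step 1: column multipliers v_i = (∏_{j≠i}(α_i − α_j))^{−1} mod 13.
  i = 1 (α = 1): (1−9)(1−10)(1−7)(1−8) = (−8)·(−9)·(−6)·(−7) = 3024 ≡ 8, so v_1 = 8^{−1} = 5 (mod 13).
  i = 2 (α = 9): (9−1)(9−10)(9−7)(9−8) = 8·(−1)·2·1 = −16 ≡ 10, so v_2 = 10^{−1} = 4 (mod 13).
  i = 3 (α = 10): (10−1)(10−9)(10−7)(10−8) = 9·1·3·2 = 54 ≡ 2, so v_3 = 2^{−1} = 7 (mod 13).
  i = 4 (α = 7): (7−1)(7−9)(7−10)(7−8) = 6·(−2)·(−3)·(−1) = −36 ≡ 3, so v_4 = 3^{−1} = 9 (mod 13).
  i = 5 (α = 8): (8−1)(8−9)(8−10)(8−7) = 7·(−1)·(−2)·1 = 14 ≡ 1, so v_5 = 1^{−1} = 1 (mod 13).
  v = [5, 4, 7, 9, 1].
Step 2: syndromes of r = [2, 3, 8, 6, 10] (all sums mod 13).
  S_0 = Σ v_i r_i = 5·2 + 4·3 + 7·8 + 9·6 + 1·10 = 142 ≡ 12.
  S_1 = Σ v_i α_i r_i = 5·1·2 + 4·9·3 + 7·10·8 + 9·7·6 + 1·8·10 = 1136 ≡ 5.
  α_i^2 mod 13 = [1, 3, 9, 10, 12].
  S_2 = Σ v_i α_i^2 r_i = 5·1·2 + 4·3·3 + 7·9·8 + 9·10·6 + 1·12·10 = 1210 ≡ 1.
  S = (12, 5, 1) ≠ 0, so r is not a codeword (an error is present).
Step 3: locate the error. For a single error e at position i, S_ℓ = v_i·e·α_i^ℓ, so α_err = S_1/S_0.
  S_0^{−1} = 12^{−1} = 12 (mod 13), so α_err = 5·12 = 60 ≡ 8 = α_5. Error position i = 5.
  Consistency check: S_2/S_1 = 1·8 = 8 ≡ 8 = α_err ✓ (single-error assumption holds).
Step 4: error magnitude e = S_0/v_5 = S_0·∏_{j≠5}(α_5 − α_j) = 12·1 = 12 ≡ 12 (mod 13).
Step 5: correct position 5: c_5 = r_5 − e = 10 − 12 ≡ 11 (mod 13). Hence c = [2, 3, 8, 6, 11].
  Check: interpolating c through the α_i gives m(x) = 10 + 5·x (degree < 2) with m(α_i) = c_i for every i, so c is indeed a codeword.


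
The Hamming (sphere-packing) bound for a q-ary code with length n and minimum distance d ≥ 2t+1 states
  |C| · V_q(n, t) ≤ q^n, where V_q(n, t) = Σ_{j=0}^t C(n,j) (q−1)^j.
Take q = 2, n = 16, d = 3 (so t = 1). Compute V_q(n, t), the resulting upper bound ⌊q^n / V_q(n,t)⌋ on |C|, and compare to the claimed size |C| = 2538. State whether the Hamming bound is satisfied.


V_q(n, t) = 17, q^n = 65536, Hamming bound = 3855, |C| = 2538 ≤ bound (satisfied).

Step 1: Compute V_q(n, t) = Σ_{j=0}^1 C(n, j) (q−1)^j.
  j = 0: C(16,0)·(1)^0 = 1·1 = 1.
  j = 1: C(16,1)·(1)^1 = 16·1 = 16.
  V_q(n, t) = 1 + 16 = 17.
Step 2: q^n = 2^16 = 65536.
Step 3: Hamming bound ⌊q^n / V_q(n,t)⌋ = ⌊65536/17⌋ = 3855.
Step 4: Compare |C| = 2538 to 3855: satisfied.
The claimed |C| lies below the Hamming bound.


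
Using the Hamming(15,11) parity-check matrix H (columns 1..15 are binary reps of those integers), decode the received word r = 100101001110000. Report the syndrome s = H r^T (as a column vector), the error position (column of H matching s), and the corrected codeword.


s = (1, 0, 1, 1)^T, error position = 11, corrected codeword c = 100101001100000

Compute s = H r^T mod 2 one row at a time:
  s_1 = 0 + 1 + 1 + 1 + 0 + 0 + 0 + 0 = 3 ≡ 1 (mod 2).
  s_2 = 1 + 0 + 1 + 0 + 0 + 0 + 0 + 0 = 2 ≡ 0 (mod 2).
  s_3 = 0 + 0 + 1 + 0 + 1 + 1 + 0 + 0 = 3 ≡ 1 (mod 2).
  s_4 = 1 + 0 + 0 + 0 + 1 + 1 + 0 + 0 = 3 ≡ 1 (mod 2).
s = (1, 0, 1, 1)^T — this equals column 11 of H (binary 1011), so error is at position 11.
Correct: flip bit 11 of r = 100101001110000 to get c = 100101001100000.


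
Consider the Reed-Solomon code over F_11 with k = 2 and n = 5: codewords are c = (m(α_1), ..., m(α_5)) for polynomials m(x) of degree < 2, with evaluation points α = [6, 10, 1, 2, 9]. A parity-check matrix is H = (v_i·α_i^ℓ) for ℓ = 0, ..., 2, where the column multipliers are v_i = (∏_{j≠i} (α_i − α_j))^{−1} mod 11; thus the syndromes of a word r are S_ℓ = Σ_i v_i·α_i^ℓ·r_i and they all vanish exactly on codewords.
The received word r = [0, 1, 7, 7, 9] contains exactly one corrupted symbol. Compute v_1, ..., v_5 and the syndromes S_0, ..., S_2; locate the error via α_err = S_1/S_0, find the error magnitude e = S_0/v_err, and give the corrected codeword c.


S = (9, 7, 3), error at position 4, error magnitude e = 8, c = [0, 1, 7, 10, 9].

Step 1: column multipliers v_i = (∏_{j≠i}(α_i − α_j))^{−1} mod 11.
  i = 1 (α = 6): (6−10)(6−1)(6−2)(6−9) = (−4)·5·4·(−3) = 240 ≡ 9, so v_1 = 9^{−1} = 5 (mod 11).
  i = 2 (α = 10): (10−6)(10−1)(10−2)(10−9) = 4·9·8·1 = 288 ≡ 2, so v_2 = 2^{−1} = 6 (mod 11).
  i = 3 (α = 1): (1−6)(1−10)(1−2)(1−9) = (−5)·(−9)·(−1)·(−8) = 360 ≡ 8, so v_3 = 8^{−1} = 7 (mod 11).
  i = 4 (α = 2): (2−6)(2−10)(2−1)(2−9) = (−4)·(−8)·1·(−7) = −224 ≡ 7, so v_4 = 7^{−1} = 8 (mod 11).
  i = 5 (α = 9): (9−6)(9−10)(9−1)(9−2) = 3·(−1)·8·7 = −168 ≡ 8, so v_5 = 8^{−1} = 7 (mod 11).
  v = [5, 6, 7, 8, 7].
Step 2: syndromes of r = [0, 1, 7, 7, 9] (all sums mod 11).
  S_0 = Σ v_i r_i = 5·0 + 6·1 + 7·7 + 8·7 + 7·9 = 174 ≡ 9.
  S_1 = Σ v_i α_i r_i = 5·6·0 + 6·10·1 + 7·1·7 + 8·2·7 + 7·9·9 = 788 ≡ 7.
  α_i^2 mod 11 = [3, 1, 1, 4, 4].
  S_2 = Σ v_i α_i^2 r_i = 5·3·0 + 6·1·1 + 7·1·7 + 8·4·7 + 7·4·9 = 531 ≡ 3.
  S = (9, 7, 3) ≠ 0, so r is not a codeword (an error is present).
Step 3: locate the error. For a single error e at position i, S_ℓ = v_i·e·α_i^ℓ, so α_err = S_1/S_0.
  S_0^{−1} = 9^{−1} = 5 (mod 11), so α_err = 7·5 = 35 ≡ 2 = α_4. Error position i = 4.
  Consistency check: S_2/S_1 = 3·8 = 24 ≡ 2 = α_err ✓ (single-error assumption holds).
Step 4: error magnitude e = S_0/v_4 = S_0·∏_{j≠4}(α_4 − α_j) = 9·7 = 63 ≡ 8 (mod 11).
Step 5: correct position 4: c_4 = r_4 − e = 7 − 8 ≡ 10 (mod 11). Hence c = [0, 1, 7, 10, 9].
  Check: interpolating c through the α_i gives m(x) = 4 + 3·x (degree < 2) with m(α_i) = c_i for every i, so c is indeed a codeword.


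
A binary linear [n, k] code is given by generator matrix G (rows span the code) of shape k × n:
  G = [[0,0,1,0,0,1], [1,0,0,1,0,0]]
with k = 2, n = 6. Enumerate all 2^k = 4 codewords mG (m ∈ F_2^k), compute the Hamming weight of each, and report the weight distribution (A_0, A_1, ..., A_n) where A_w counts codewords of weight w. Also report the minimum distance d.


Weight distribution: A_0 = 1, A_2 = 2, A_4 = 1. Minimum distance d = 2.

Enumerate all 2^2 = 4 messages m ∈ F_2^2.
For each, compute codeword c = mG in F_2^6, then tally its weight.
  m = 00 → c = 000000, weight = 0.
  m = 10 → c = 001001, weight = 2.
  m = 01 → c = 100100, weight = 2.
  m = 11 → c = 101101, weight = 4.
Tally weights:
  weight 0: 1 codewords.
  weight 2: 2 codewords.
  weight 4: 1 codewords.
Minimum distance d = smallest w > 0 with A_w > 0 = 2.
Sanity: Σ A_w = 4 = 2^2 = 4 ✓.


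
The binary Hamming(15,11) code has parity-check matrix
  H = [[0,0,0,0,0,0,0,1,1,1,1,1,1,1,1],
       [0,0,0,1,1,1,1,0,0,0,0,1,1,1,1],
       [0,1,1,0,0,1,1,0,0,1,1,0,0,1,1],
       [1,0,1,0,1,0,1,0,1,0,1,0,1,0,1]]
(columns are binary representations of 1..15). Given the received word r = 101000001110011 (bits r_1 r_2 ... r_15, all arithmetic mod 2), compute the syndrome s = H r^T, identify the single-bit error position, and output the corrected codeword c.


s = (1, 0, 1, 1)^T, error position = 11, corrected codeword c = 101000001100011

Compute s = H r^T mod 2 one row at a time:
  s_1 = 0 + 1 + 1 + 1 + 0 + 0 + 1 + 1 = 5 ≡ 1 (mod 2).
  s_2 = 0 + 0 + 0 + 0 + 0 + 0 + 1 + 1 = 2 ≡ 0 (mod 2).
  s_3 = 0 + 1 + 0 + 0 + 1 + 1 + 1 + 1 = 5 ≡ 1 (mod 2).
  s_4 = 1 + 1 + 0 + 0 + 1 + 1 + 0 + 1 = 5 ≡ 1 (mod 2).
s = (1, 0, 1, 1)^T — this equals column 11 of H (binary 1011), so error is at position 11.
Correct: flip bit 11 of r = 101000001110011 to get c = 101000001100011.


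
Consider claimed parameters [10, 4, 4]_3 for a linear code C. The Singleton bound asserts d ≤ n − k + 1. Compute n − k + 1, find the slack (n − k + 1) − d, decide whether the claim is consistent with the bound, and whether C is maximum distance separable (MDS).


Singleton RHS = n − k + 1 = 7, slack = 3, bound satisfied, not MDS.

Singleton bound: d ≤ n − k + 1.
Here n = 10, k = 4, so n − k + 1 = 7.
Given d = 4, check d ≤ 7: YES.
Slack = (n − k + 1) − d = 3.
The code is NOT MDS (slack = 3 > 0).
Description: the claimed parameters are [10, 4, 4]_3; such a code would be non-MDS.


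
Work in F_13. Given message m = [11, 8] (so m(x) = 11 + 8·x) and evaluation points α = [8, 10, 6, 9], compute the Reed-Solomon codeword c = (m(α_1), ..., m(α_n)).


c = [10, 0, 7, 5]

Message polynomial: m(x) = 11 + 8·x (mod 13).
For each evaluation point α_i, compute m(α_i) mod 13:
  α_1 = 8: Horner steps 8 → 10, so m(8) = 10.
  α_2 = 10: Horner steps 8 → 0, so m(10) = 0.
  α_3 = 6: Horner steps 8 → 7, so m(6) = 7.
  α_4 = 9: Horner steps 8 → 5, so m(9) = 5.
Codeword c = [10, 0, 7, 5] ∈ F_13^4.


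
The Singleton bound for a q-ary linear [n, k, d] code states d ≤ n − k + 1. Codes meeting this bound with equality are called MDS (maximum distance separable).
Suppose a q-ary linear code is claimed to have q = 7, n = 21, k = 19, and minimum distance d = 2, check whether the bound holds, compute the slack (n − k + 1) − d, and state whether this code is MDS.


Singleton RHS = n − k + 1 = 3, slack = 1, bound satisfied, not MDS.

Singleton bound: d ≤ n − k + 1.
Here n = 21, k = 19, so n − k + 1 = 3.
Given d = 2, check d ≤ 3: YES.
Slack = (n − k + 1) − d = 1.
The code is NOT MDS (slack = 1 > 0).
Description: the claimed parameters are [21, 19, 2]_7; such a code would be non-MDS.


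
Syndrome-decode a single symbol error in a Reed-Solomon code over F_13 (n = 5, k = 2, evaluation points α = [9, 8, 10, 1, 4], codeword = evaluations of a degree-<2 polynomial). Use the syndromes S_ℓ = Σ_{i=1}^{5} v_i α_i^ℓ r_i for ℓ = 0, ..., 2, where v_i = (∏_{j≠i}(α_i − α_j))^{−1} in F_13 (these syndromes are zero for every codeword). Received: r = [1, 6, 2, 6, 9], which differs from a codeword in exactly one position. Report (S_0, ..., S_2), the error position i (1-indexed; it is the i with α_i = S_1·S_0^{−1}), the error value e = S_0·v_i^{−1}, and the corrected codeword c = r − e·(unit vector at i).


S = (8, 12, 5), error at position 2, error magnitude e = 6, c = [1, 0, 2, 6, 9].

Step 1: column multipliers v_i = (∏_{j≠i}(α_i − α_j))^{−1} mod 13.
  i = 1 (α = 9): (9−8)(9−10)(9−1)(9−4) = 1·(−1)·8·5 = −40 ≡ 12, so v_1 = 12^{−1} = 12 (mod 13).
  i = 2 (α = 8): (8−9)(8−10)(8−1)(8−4) = (−1)·(−2)·7·4 = 56 ≡ 4, so v_2 = 4^{−1} = 10 (mod 13).
  i = 3 (α = 10): (10−9)(10−8)(10−1)(10−4) = 1·2·9·6 = 108 ≡ 4, so v_3 = 4^{−1} = 10 (mod 13).
  i = 4 (α = 1): (1−9)(1−8)(1−10)(1−4) = (−8)·(−7)·(−9)·(−3) = 1512 ≡ 4, so v_4 = 4^{−1} = 10 (mod 13).
  i = 5 (α = 4): (4−9)(4−8)(4−10)(4−1) = (−5)·(−4)·(−6)·3 = −360 ≡ 4, so v_5 = 4^{−1} = 10 (mod 13).
  v = [12, 10, 10, 10, 10].
Step 2: syndromes of r = [1, 6, 2, 6, 9] (all sums mod 13).
  S_0 = Σ v_i r_i = 12·1 + 10·6 + 10·2 + 10·6 + 10·9 = 242 ≡ 8.
  S_1 = Σ v_i α_i r_i = 12·9·1 + 10·8·6 + 10·10·2 + 10·1·6 + 10·4·9 = 1208 ≡ 12.
  α_i^2 mod 13 = [3, 12, 9, 1, 3].
  S_2 = Σ v_i α_i^2 r_i = 12·3·1 + 10·12·6 + 10·9·2 + 10·1·6 + 10·3·9 = 1266 ≡ 5.
  S = (8, 12, 5) ≠ 0, so r is not a codeword (an error is present).
Step 3: locate the error. For a single error e at position i, S_ℓ = v_i·e·α_i^ℓ, so α_err = S_1/S_0.
  S_0^{−1} = 8^{−1} = 5 (mod 13), so α_err = 12·5 = 60 ≡ 8 = α_2. Error position i = 2.
  Consistency check: S_2/S_1 = 5·12 = 60 ≡ 8 = α_err ✓ (single-error assumption holds).
Step 4: error magnitude e = S_0/v_2 = S_0·∏_{j≠2}(α_2 − α_j) = 8·4 = 32 ≡ 6 (mod 13).
Step 5: correct position 2: c_2 = r_2 − e = 6 − 6 ≡ 0 (mod 13). Hence c = [1, 0, 2, 6, 9].
  Check: interpolating c through the α_i gives m(x) = 5 + 1·x (degree < 2) with m(α_i) = c_i for every i, so c is indeed a codeword.


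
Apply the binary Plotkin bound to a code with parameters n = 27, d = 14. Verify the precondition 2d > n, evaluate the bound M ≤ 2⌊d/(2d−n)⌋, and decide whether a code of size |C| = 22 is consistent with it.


Plotkin bound M ≤ 28; given |C| = 22 ≤ bound (satisfied).

Check applicability: 2d = 28, n = 27.
2d − n = 1 > 0, so Plotkin applies.
Compute d/(2d−n) = 14/1 ≈ 14.0000.
⌊d/(2d−n)⌋ = 14.
Plotkin bound: M ≤ 2·14 = 28.
Given |C| = 22, check: satisfied.
This |C| is below the Plotkin bound.


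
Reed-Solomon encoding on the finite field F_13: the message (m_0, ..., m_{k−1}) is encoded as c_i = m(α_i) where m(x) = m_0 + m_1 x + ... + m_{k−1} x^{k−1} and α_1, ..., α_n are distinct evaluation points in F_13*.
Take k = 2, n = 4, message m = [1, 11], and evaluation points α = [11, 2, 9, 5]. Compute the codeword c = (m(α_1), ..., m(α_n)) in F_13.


c = [5, 10, 9, 4]

Message polynomial: m(x) = 1 + 11·x (mod 13).
For each evaluation point α_i, compute m(α_i) mod 13:
  α_1 = 11: Horner steps 11 → 5, so m(11) = 5.
  α_2 = 2: Horner steps 11 → 10, so m(2) = 10.
  α_3 = 9: Horner steps 11 → 9, so m(9) = 9.
  α_4 = 5: Horner steps 11 → 4, so m(5) = 4.
Codeword c = [5, 10, 9, 4] ∈ F_13^4.


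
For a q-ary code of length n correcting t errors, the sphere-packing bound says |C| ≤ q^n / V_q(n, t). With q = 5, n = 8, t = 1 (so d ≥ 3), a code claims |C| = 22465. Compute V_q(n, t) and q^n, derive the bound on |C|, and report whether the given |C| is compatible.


V_q(n, t) = 33, q^n = 390625, Hamming bound = 11837, |C| = 22465 > bound (violated).

Step 1: Compute V_q(n, t) = Σ_{j=0}^1 C(n, j) (q−1)^j.
  j = 0: C(8,0)·(4)^0 = 1·1 = 1.
  j = 1: C(8,1)·(4)^1 = 8·4 = 32.
  V_q(n, t) = 1 + 32 = 33.
Step 2: q^n = 5^8 = 390625.
Step 3: Hamming bound ⌊q^n / V_q(n,t)⌋ = ⌊390625/33⌋ = 11837.
Step 4: Compare |C| = 22465 to 11837: violated.
The claimed |C| lies above the Hamming bound, so no 5-ary code of length 8 with d ≥ 3 can have 22465 codewords.


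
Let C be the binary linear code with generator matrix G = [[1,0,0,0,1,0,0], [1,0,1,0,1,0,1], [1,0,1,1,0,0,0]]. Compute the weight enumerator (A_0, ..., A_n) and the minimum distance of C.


Weight distribution: A_0 = 1, A_2 = 2, A_3 = 4, A_4 = 1. Minimum distance d = 2.

Enumerate all 2^3 = 8 messages m ∈ F_2^3.
For each, compute codeword c = mG in F_2^7, then tally its weight.
  m = 000 → c = 0000000, weight = 0.
  m = 100 → c = 1000100, weight = 2.
  m = 010 → c = 1010101, weight = 4.
  m = 110 → c = 0010001, weight = 2.
  m = 001 → c = 1011000, weight = 3.
  m = 101 → c = 0011100, weight = 3.
  m = 011 → c = 0001101, weight = 3.
  m = 111 → c = 1001001, weight = 3.
Tally weights:
  weight 0: 1 codewords.
  weight 2: 2 codewords.
  weight 3: 4 codewords.
  weight 4: 1 codewords.
Minimum distance d = smallest w > 0 with A_w > 0 = 2.
Sanity: Σ A_w = 8 = 2^3 = 8 ✓.


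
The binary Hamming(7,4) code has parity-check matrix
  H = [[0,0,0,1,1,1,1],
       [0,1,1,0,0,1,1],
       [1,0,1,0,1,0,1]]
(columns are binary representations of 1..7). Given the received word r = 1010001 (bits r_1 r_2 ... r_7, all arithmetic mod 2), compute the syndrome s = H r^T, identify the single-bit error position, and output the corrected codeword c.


s = (1, 0, 1)^T, error position = 5, corrected codeword c = 1010101

Compute s = H r^T mod 2 one row at a time:
  s_1 = 0 + 0 + 0 + 1 = 1 ≡ 1 (mod 2).
  s_2 = 0 + 1 + 0 + 1 = 2 ≡ 0 (mod 2).
  s_3 = 1 + 1 + 0 + 1 = 3 ≡ 1 (mod 2).
s = (1, 0, 1)^T — this equals column 5 of H (binary 101), so error is at position 5.
Correct: flip bit 5 of r = 1010001 to get c = 1010101.


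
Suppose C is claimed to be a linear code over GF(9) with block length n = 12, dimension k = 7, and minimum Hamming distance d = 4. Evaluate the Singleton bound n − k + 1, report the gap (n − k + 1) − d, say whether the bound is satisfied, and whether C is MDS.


Singleton RHS = n − k + 1 = 6, slack = 2, bound satisfied, not MDS.

Singleton bound: d ≤ n − k + 1.
Here n = 12, k = 7, so n − k + 1 = 6.
Given d = 4, check d ≤ 6: YES.
Slack = (n − k + 1) − d = 2.
The code is NOT MDS (slack = 2 > 0).
Description: the claimed parameters are [12, 7, 4]_9; such a code would be non-MDS.


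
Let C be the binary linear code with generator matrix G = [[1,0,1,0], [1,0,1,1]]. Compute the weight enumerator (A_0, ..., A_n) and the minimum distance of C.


Weight distribution: A_0 = 1, A_1 = 1, A_2 = 1, A_3 = 1. Minimum distance d = 1.

Enumerate all 2^2 = 4 messages m ∈ F_2^2.
For each, compute codeword c = mG in F_2^4, then tally its weight.
  m = 00 → c = 0000, weight = 0.
  m = 10 → c = 1010, weight = 2.
  m = 01 → c = 1011, weight = 3.
  m = 11 → c = 0001, weight = 1.
Tally weights:
  weight 0: 1 codewords.
  weight 1: 1 codewords.
  weight 2: 1 codewords.
  weight 3: 1 codewords.
Minimum distance d = smallest w > 0 with A_w > 0 = 1.
Sanity: Σ A_w = 4 = 2^2 = 4 ✓.


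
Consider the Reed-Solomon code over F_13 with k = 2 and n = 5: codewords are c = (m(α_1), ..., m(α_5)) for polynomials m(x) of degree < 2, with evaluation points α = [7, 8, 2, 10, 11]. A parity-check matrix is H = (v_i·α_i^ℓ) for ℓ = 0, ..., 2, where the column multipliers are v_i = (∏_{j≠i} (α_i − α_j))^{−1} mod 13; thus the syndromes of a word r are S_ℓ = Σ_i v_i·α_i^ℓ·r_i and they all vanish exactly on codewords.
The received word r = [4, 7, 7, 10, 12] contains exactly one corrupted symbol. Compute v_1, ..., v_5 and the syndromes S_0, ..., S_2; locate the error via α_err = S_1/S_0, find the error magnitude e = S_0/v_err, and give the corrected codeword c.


S = (4, 6, 9), error at position 2, error magnitude e = 1, c = [4, 6, 7, 10, 12].

Step 1: column multipliers v_i = (∏_{j≠i}(α_i − α_j))^{−1} mod 13.
  i = 1 (α = 7): (7−8)(7−2)(7−10)(7−11) = (−1)·5·(−3)·(−4) = −60 ≡ 5, so v_1 = 5^{−1} = 8 (mod 13).
  i = 2 (α = 8): (8−7)(8−2)(8−10)(8−11) = 1·6·(−2)·(−3) = 36 ≡ 10, so v_2 = 10^{−1} = 4 (mod 13).
  i = 3 (α = 2): (2−7)(2−8)(2−10)(2−11) = (−5)·(−6)·(−8)·(−9) = 2160 ≡ 2, so v_3 = 2^{−1} = 7 (mod 13).
  i = 4 (α = 10): (10−7)(10−8)(10−2)(10−11) = 3·2·8·(−1) = −48 ≡ 4, so v_4 = 4^{−1} = 10 (mod 13).
  i = 5 (α = 11): (11−7)(11−8)(11−2)(11−10) = 4·3·9·1 = 108 ≡ 4, so v_5 = 4^{−1} = 10 (mod 13).
  v = [8, 4, 7, 10, 10].
Step 2: syndromes of r = [4, 7, 7, 10, 12] (all sums mod 13).
  S_0 = Σ v_i r_i = 8·4 + 4·7 + 7·7 + 10·10 + 10·12 = 329 ≡ 4.
  S_1 = Σ v_i α_i r_i = 8·7·4 + 4·8·7 + 7·2·7 + 10·10·10 + 10·11·12 = 2866 ≡ 6.
  α_i^2 mod 13 = [10, 12, 4, 9, 4].
  S_2 = Σ v_i α_i^2 r_i = 8·10·4 + 4·12·7 + 7·4·7 + 10·9·10 + 10·4·12 = 2232 ≡ 9.
  S = (4, 6, 9) ≠ 0, so r is not a codeword (an error is present).
Step 3: locate the error. For a single error e at position i, S_ℓ = v_i·e·α_i^ℓ, so α_err = S_1/S_0.
  S_0^{−1} = 4^{−1} = 10 (mod 13), so α_err = 6·10 = 60 ≡ 8 = α_2. Error position i = 2.
  Consistency check: S_2/S_1 = 9·11 = 99 ≡ 8 = α_err ✓ (single-error assumption holds).
Step 4: error magnitude e = S_0/v_2 = S_0·∏_{j≠2}(α_2 − α_j) = 4·10 = 40 ≡ 1 (mod 13).
Step 5: correct position 2: c_2 = r_2 − e = 7 − 1 ≡ 6 (mod 13). Hence c = [4, 6, 7, 10, 12].
  Check: interpolating c through the α_i gives m(x) = 3 + 2·x (degree < 2) with m(α_i) = c_i for every i, so c is indeed a codeword.


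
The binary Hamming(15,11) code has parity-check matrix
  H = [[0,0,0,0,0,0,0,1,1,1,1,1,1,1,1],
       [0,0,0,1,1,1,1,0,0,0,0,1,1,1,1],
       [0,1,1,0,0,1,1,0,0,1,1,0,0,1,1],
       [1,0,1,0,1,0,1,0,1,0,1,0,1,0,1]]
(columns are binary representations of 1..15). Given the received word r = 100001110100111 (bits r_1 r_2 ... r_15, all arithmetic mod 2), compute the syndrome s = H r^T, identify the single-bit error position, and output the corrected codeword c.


s = (1, 1, 1, 0)^T, error position = 14, corrected codeword c = 100001110100101

Compute s = H r^T mod 2 one row at a time:
  s_1 = 1 + 0 + 1 + 0 + 0 + 1 + 1 + 1 = 5 ≡ 1 (mod 2).
  s_2 = 0 + 0 + 1 + 1 + 0 + 1 + 1 + 1 = 5 ≡ 1 (mod 2).
  s_3 = 0 + 0 + 1 + 1 + 1 + 0 + 1 + 1 = 5 ≡ 1 (mod 2).
  s_4 = 1 + 0 + 0 + 1 + 0 + 0 + 1 + 1 = 4 ≡ 0 (mod 2).
s = (1, 1, 1, 0)^T — this equals column 14 of H (binary 1110), so error is at position 14.
Correct: flip bit 14 of r = 100001110100111 to get c = 100001110100101.


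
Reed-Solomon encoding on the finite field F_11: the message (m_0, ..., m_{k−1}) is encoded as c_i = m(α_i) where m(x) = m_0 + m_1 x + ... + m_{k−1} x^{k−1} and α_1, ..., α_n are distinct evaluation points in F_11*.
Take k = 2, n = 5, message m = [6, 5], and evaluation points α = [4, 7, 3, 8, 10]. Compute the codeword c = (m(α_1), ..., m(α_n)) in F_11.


c = [4, 8, 10, 2, 1]

Message polynomial: m(x) = 6 + 5·x (mod 11).
For each evaluation point α_i, compute m(α_i) mod 11:
  α_1 = 4: Horner steps 5 → 4, so m(4) = 4.
  α_2 = 7: Horner steps 5 → 8, so m(7) = 8.
  α_3 = 3: Horner steps 5 → 10, so m(3) = 10.
  α_4 = 8: Horner steps 5 → 2, so m(8) = 2.
  α_5 = 10: Horner steps 5 → 1, so m(10) = 1.
Codeword c = [4, 8, 10, 2, 1] ∈ F_11^5.


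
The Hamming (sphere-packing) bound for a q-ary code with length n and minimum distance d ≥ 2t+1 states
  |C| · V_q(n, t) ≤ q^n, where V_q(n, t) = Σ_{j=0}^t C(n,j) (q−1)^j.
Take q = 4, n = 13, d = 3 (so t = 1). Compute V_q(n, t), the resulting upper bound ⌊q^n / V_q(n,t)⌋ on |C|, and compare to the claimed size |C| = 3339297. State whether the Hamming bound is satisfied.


V_q(n, t) = 40, q^n = 67108864, Hamming bound = 1677721, |C| = 3339297 > bound (violated).

Step 1: Compute V_q(n, t) = Σ_{j=0}^1 C(n, j) (q−1)^j.
  j = 0: C(13,0)·(3)^0 = 1·1 = 1.
  j = 1: C(13,1)·(3)^1 = 13·3 = 39.
  V_q(n, t) = 1 + 39 = 40.
Step 2: q^n = 4^13 = 67108864.
Step 3: Hamming bound ⌊q^n / V_q(n,t)⌋ = ⌊67108864/40⌋ = 1677721.
Step 4: Compare |C| = 3339297 to 1677721: violated.
The claimed |C| lies above the Hamming bound, so no 4-ary code of length 13 with d ≥ 3 can have 3339297 codewords.


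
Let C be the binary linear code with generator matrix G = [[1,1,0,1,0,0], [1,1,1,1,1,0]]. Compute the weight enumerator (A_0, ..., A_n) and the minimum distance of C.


Weight distribution: A_0 = 1, A_2 = 1, A_3 = 1, A_5 = 1. Minimum distance d = 2.

Enumerate all 2^2 = 4 messages m ∈ F_2^2.
For each, compute codeword c = mG in F_2^6, then tally its weight.
  m = 00 → c = 000000, weight = 0.
  m = 10 → c = 110100, weight = 3.
  m = 01 → c = 111110, weight = 5.
  m = 11 → c = 001010, weight = 2.
Tally weights:
  weight 0: 1 codewords.
  weight 2: 1 codewords.
  weight 3: 1 codewords.
  weight 5: 1 codewords.
Minimum distance d = smallest w > 0 with A_w > 0 = 2.
Sanity: Σ A_w = 4 = 2^2 = 4 ✓.


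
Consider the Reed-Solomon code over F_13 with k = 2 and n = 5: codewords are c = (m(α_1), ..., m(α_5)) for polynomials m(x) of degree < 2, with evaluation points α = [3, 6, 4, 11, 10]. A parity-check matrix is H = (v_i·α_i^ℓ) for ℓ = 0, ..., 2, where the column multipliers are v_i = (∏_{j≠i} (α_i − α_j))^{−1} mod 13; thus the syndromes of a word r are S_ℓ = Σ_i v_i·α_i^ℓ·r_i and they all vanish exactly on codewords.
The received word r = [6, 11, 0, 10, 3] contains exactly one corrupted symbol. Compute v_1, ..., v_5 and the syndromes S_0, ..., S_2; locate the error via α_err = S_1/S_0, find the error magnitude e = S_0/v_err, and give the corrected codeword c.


S = (12, 7, 3), error at position 2, error magnitude e = 10, c = [6, 1, 0, 10, 3].

Step 1: column multipliers v_i = (∏_{j≠i}(α_i − α_j))^{−1} mod 13.
  i = 1 (α = 3): (3−6)(3−4)(3−11)(3−10) = (−3)·(−1)·(−8)·(−7) = 168 ≡ 12, so v_1 = 12^{−1} = 12 (mod 13).
  i = 2 (α = 6): (6−3)(6−4)(6−11)(6−10) = 3·2·(−5)·(−4) = 120 ≡ 3, so v_2 = 3^{−1} = 9 (mod 13).
  i = 3 (α = 4): (4−3)(4−6)(4−11)(4−10) = 1·(−2)·(−7)·(−6) = −84 ≡ 7, so v_3 = 7^{−1} = 2 (mod 13).
  i = 4 (α = 11): (11−3)(11−6)(11−4)(11−10) = 8·5·7·1 = 280 ≡ 7, so v_4 = 7^{−1} = 2 (mod 13).
  i = 5 (α = 10): (10−3)(10−6)(10−4)(10−11) = 7·4·6·(−1) = −168 ≡ 1, so v_5 = 1^{−1} = 1 (mod 13).
  v = [12, 9, 2, 2, 1].
Step 2: syndromes of r = [6, 11, 0, 10, 3] (all sums mod 13).
  S_0 = Σ v_i r_i = 12·6 + 9·11 + 2·0 + 2·10 + 1·3 = 194 ≡ 12.
  S_1 = Σ v_i α_i r_i = 12·3·6 + 9·6·11 + 2·4·0 + 2·11·10 + 1·10·3 = 1060 ≡ 7.
  α_i^2 mod 13 = [9, 10, 3, 4, 9].
  S_2 = Σ v_i α_i^2 r_i = 12·9·6 + 9·10·11 + 2·3·0 + 2·4·10 + 1·9·3 = 1745 ≡ 3.
  S = (12, 7, 3) ≠ 0, so r is not a codeword (an error is present).
Step 3: locate the error. For a single error e at position i, S_ℓ = v_i·e·α_i^ℓ, so α_err = S_1/S_0.
  S_0^{−1} = 12^{−1} = 12 (mod 13), so α_err = 7·12 = 84 ≡ 6 = α_2. Error position i = 2.
  Consistency check: S_2/S_1 = 3·2 = 6 ≡ 6 = α_err ✓ (single-error assumption holds).
Step 4: error magnitude e = S_0/v_2 = S_0·∏_{j≠2}(α_2 − α_j) = 12·3 = 36 ≡ 10 (mod 13).
Step 5: correct position 2: c_2 = r_2 − e = 11 − 10 ≡ 1 (mod 13). Hence c = [6, 1, 0, 10, 3].
  Check: interpolating c through the α_i gives m(x) = 11 + 7·x (degree < 2) with m(α_i) = c_i for every i, so c is indeed a codeword.


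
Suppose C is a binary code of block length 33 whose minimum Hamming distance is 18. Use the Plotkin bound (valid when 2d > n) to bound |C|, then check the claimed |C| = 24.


Plotkin bound M ≤ 12; given |C| = 24 > bound (violated).

Check applicability: 2d = 36, n = 33.
2d − n = 3 > 0, so Plotkin applies.
Compute d/(2d−n) = 18/3 ≈ 6.0000.
⌊d/(2d−n)⌋ = 6.
Plotkin bound: M ≤ 2·6 = 12.
Given |C| = 24, check: VIOLATED.
This |C| is above the Plotkin bound, so no binary code with n = 33, d = 18 and 24 codewords exists.


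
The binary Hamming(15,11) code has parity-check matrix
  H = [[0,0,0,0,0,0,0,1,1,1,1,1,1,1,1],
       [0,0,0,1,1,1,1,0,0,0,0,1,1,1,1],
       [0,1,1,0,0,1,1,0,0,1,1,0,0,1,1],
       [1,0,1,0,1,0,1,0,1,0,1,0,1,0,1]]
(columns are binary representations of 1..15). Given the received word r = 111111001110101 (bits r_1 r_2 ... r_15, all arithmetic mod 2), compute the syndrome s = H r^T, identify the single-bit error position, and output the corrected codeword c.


s = (1, 1, 0, 1)^T, error position = 13, corrected codeword c = 111111001110001

Compute s = H r^T mod 2 one row at a time:
  s_1 = 0 + 1 + 1 + 1 + 0 + 1 + 0 + 1 = 5 ≡ 1 (mod 2).
  s_2 = 1 + 1 + 1 + 0 + 0 + 1 + 0 + 1 = 5 ≡ 1 (mod 2).
  s_3 = 1 + 1 + 1 + 0 + 1 + 1 + 0 + 1 = 6 ≡ 0 (mod 2).
  s_4 = 1 + 1 + 1 + 0 + 1 + 1 + 1 + 1 = 7 ≡ 1 (mod 2).
s = (1, 1, 0, 1)^T — this equals column 13 of H (binary 1101), so error is at position 13.
Correct: flip bit 13 of r = 111111001110101 to get c = 111111001110001.


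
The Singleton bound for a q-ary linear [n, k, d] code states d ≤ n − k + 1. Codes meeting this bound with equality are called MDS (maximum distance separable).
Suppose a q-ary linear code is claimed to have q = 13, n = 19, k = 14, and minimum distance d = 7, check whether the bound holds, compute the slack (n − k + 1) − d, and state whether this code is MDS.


Singleton RHS = n − k + 1 = 6, slack = -1, bound violated (no such code; not MDS).

Singleton bound: d ≤ n − k + 1.
Here n = 19, k = 14, so n − k + 1 = 6.
Given d = 7, check d ≤ 6: NO.
Slack = (n − k + 1) − d = -1.
The slack is negative: d = 7 exceeds n − k + 1 = 6 by 1, so the Singleton bound is violated and no linear [19, 14, 7]_13 code can exist. In particular it is not MDS (MDS requires d = n − k + 1 exactly).
Description: the claimed parameters are [19, 14, 7]_13; such a code would be impossible (violates the Singleton bound).


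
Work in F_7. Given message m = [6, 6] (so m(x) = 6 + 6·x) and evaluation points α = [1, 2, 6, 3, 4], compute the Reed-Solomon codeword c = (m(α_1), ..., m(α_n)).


c = [5, 4, 0, 3, 2]

Message polynomial: m(x) = 6 + 6·x (mod 7).
For each evaluation point α_i, compute m(α_i) mod 7:
  α_1 = 1: Horner steps 6 → 5, so m(1) = 5.
  α_2 = 2: Horner steps 6 → 4, so m(2) = 4.
  α_3 = 6: Horner steps 6 → 0, so m(6) = 0.
  α_4 = 3: Horner steps 6 → 3, so m(3) = 3.
  α_5 = 4: Horner steps 6 → 2, so m(4) = 2.
Codeword c = [5, 4, 0, 3, 2] ∈ F_7^5.


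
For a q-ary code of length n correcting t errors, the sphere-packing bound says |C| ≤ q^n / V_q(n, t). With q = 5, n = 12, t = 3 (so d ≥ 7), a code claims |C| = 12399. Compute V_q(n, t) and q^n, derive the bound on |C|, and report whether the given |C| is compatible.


V_q(n, t) = 15185, q^n = 244140625, Hamming bound = 16077, |C| = 12399 ≤ bound (satisfied).

Step 1: Compute V_q(n, t) = Σ_{j=0}^3 C(n, j) (q−1)^j.
  j = 0: C(12,0)·(4)^0 = 1·1 = 1.
  j = 1: C(12,1)·(4)^1 = 12·4 = 48.
  j = 2: C(12,2)·(4)^2 = 66·16 = 1056.
  j = 3: C(12,3)·(4)^3 = 220·64 = 14080.
  V_q(n, t) = 1 + 48 + 1056 + 14080 = 15185.
Step 2: q^n = 5^12 = 244140625.
Step 3: Hamming bound ⌊q^n / V_q(n,t)⌋ = ⌊244140625/15185⌋ = 16077.
Step 4: Compare |C| = 12399 to 16077: satisfied.
The claimed |C| lies below the Hamming bound.


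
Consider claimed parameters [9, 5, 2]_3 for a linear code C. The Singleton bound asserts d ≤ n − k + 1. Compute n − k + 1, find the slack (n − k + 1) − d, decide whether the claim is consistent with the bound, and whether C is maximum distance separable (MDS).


Singleton RHS = n − k + 1 = 5, slack = 3, bound satisfied, not MDS.

Singleton bound: d ≤ n − k + 1.
Here n = 9, k = 5, so n − k + 1 = 5.
Given d = 2, check d ≤ 5: YES.
Slack = (n − k + 1) − d = 3.
The code is NOT MDS (slack = 3 > 0).
Description: the claimed parameters are [9, 5, 2]_3; such a code would be non-MDS.


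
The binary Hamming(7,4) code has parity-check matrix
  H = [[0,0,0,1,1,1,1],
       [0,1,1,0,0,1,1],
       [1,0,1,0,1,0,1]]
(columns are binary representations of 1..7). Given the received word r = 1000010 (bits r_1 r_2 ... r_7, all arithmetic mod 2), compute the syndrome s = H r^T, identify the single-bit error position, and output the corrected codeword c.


s = (1, 1, 1)^T, error position = 7, corrected codeword c = 1000011

Compute s = H r^T mod 2 one row at a time:
  s_1 = 0 + 0 + 1 + 0 = 1 ≡ 1 (mod 2).
  s_2 = 0 + 0 + 1 + 0 = 1 ≡ 1 (mod 2).
  s_3 = 1 + 0 + 0 + 0 = 1 ≡ 1 (mod 2).
s = (1, 1, 1)^T — this equals column 7 of H (binary 111), so error is at position 7.
Correct: flip bit 7 of r = 1000010 to get c = 1000011.


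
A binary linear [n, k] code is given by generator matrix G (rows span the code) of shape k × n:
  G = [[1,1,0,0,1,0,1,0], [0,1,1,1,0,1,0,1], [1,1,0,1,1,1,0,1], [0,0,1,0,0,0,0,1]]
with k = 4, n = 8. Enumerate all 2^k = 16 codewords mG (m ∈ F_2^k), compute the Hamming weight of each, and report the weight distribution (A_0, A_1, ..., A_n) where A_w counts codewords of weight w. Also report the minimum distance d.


Weight distribution: A_0 = 1, A_2 = 1, A_3 = 5, A_4 = 3, A_5 = 2, A_6 = 3, A_7 = 1. Minimum distance d = 2.

Enumerate all 2^4 = 16 messages m ∈ F_2^4.
For each, compute codeword c = mG in F_2^8, then tally its weight.
  m = 0000 → c = 00000000, weight = 0.
  m = 1000 → c = 11001010, weight = 4.
  m = 0100 → c = 01110101, weight = 5.
  m = 1100 → c = 10111111, weight = 7.
  m = 0010 → c = 11011101, weight = 6.
  m = 1010 → c = 00010111, weight = 4.
  m = 0110 → c = 10101000, weight = 3.
  m = 1110 → c = 01100010, weight = 3.
  m = 0001 → c = 00100001, weight = 2.
  m = 1001 → c = 11101011, weight = 6.
  m = 0101 → c = 01010100, weight = 3.
  m = 1101 → c = 10011110, weight = 5.
  m = 0011 → c = 11111100, weight = 6.
  m = 1011 → c = 00110110, weight = 4.
  m = 0111 → c = 10001001, weight = 3.
  m = 1111 → c = 01000011, weight = 3.
Tally weights:
  weight 0: 1 codewords.
  weight 2: 1 codewords.
  weight 3: 5 codewords.
  weight 4: 3 codewords.
  weight 5: 2 codewords.
  weight 6: 3 codewords.
  weight 7: 1 codewords.
Minimum distance d = smallest w > 0 with A_w > 0 = 2.
Sanity: Σ A_w = 16 = 2^4 = 16 ✓.


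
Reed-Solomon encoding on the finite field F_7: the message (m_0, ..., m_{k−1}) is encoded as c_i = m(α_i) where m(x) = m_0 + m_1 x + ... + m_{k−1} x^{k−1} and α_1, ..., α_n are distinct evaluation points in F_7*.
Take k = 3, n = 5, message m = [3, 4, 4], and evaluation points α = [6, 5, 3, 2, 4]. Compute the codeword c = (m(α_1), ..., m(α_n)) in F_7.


c = [3, 4, 2, 6, 6]

Message polynomial: m(x) = 3 + 4·x + 4·x^2 (mod 7).
For each evaluation point α_i, compute m(α_i) mod 7:
  α_1 = 6: Horner steps 4 → 0 → 3, so m(6) = 3.
  α_2 = 5: Horner steps 4 → 3 → 4, so m(5) = 4.
  α_3 = 3: Horner steps 4 → 2 → 2, so m(3) = 2.
  α_4 = 2: Horner steps 4 → 5 → 6, so m(2) = 6.
  α_5 = 4: Horner steps 4 → 6 → 6, so m(4) = 6.
Codeword c = [3, 4, 2, 6, 6] ∈ F_7^5.


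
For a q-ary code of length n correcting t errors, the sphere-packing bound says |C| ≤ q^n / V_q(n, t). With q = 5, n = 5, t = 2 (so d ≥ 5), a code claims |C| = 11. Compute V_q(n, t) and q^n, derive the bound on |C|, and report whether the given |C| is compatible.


V_q(n, t) = 181, q^n = 3125, Hamming bound = 17, |C| = 11 ≤ bound (satisfied).

Step 1: Compute V_q(n, t) = Σ_{j=0}^2 C(n, j) (q−1)^j.
  j = 0: C(5,0)·(4)^0 = 1·1 = 1.
  j = 1: C(5,1)·(4)^1 = 5·4 = 20.
  j = 2: C(5,2)·(4)^2 = 10·16 = 160.
  V_q(n, t) = 1 + 20 + 160 = 181.
Step 2: q^n = 5^5 = 3125.
Step 3: Hamming bound ⌊q^n / V_q(n,t)⌋ = ⌊3125/181⌋ = 17.
Step 4: Compare |C| = 11 to 17: satisfied.
The claimed |C| lies below the Hamming bound.


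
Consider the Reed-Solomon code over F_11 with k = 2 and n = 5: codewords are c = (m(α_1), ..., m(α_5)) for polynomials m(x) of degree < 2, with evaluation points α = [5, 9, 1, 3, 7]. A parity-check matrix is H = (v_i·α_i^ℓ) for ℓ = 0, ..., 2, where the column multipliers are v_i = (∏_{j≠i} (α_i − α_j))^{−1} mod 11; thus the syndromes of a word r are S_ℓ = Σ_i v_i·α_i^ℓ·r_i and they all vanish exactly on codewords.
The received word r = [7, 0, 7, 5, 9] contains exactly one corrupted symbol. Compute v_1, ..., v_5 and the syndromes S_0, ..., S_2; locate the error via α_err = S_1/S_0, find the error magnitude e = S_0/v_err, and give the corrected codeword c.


S = (7, 7, 7), error at position 3, error magnitude e = 4, c = [7, 0, 3, 5, 9].

Step 1: column multipliers v_i = (∏_{j≠i}(α_i − α_j))^{−1} mod 11.
  i = 1 (α = 5): (5−9)(5−1)(5−3)(5−7) = (−4)·4·2·(−2) = 64 ≡ 9, so v_1 = 9^{−1} = 5 (mod 11).
  i = 2 (α = 9): (9−5)(9−1)(9−3)(9−7) = 4·8·6·2 = 384 ≡ 10, so v_2 = 10^{−1} = 10 (mod 11).
  i = 3 (α = 1): (1−5)(1−9)(1−3)(1−7) = (−4)·(−8)·(−2)·(−6) = 384 ≡ 10, so v_3 = 10^{−1} = 10 (mod 11).
  i = 4 (α = 3): (3−5)(3−9)(3−1)(3−7) = (−2)·(−6)·2·(−4) = −96 ≡ 3, so v_4 = 3^{−1} = 4 (mod 11).
  i = 5 (α = 7): (7−5)(7−9)(7−1)(7−3) = 2·(−2)·6·4 = −96 ≡ 3, so v_5 = 3^{−1} = 4 (mod 11).
  v = [5, 10, 10, 4, 4].
Step 2: syndromes of r = [7, 0, 7, 5, 9] (all sums mod 11).
  S_0 = Σ v_i r_i = 5·7 + 10·0 + 10·7 + 4·5 + 4·9 = 161 ≡ 7.
  S_1 = Σ v_i α_i r_i = 5·5·7 + 10·9·0 + 10·1·7 + 4·3·5 + 4·7·9 = 557 ≡ 7.
  α_i^2 mod 11 = [3, 4, 1, 9, 5].
  S_2 = Σ v_i α_i^2 r_i = 5·3·7 + 10·4·0 + 10·1·7 + 4·9·5 + 4·5·9 = 535 ≡ 7.
  S = (7, 7, 7) ≠ 0, so r is not a codeword (an error is present).
Step 3: locate the error. For a single error e at position i, S_ℓ = v_i·e·α_i^ℓ, so α_err = S_1/S_0.
  S_0^{−1} = 7^{−1} = 8 (mod 11), so α_err = 7·8 = 56 ≡ 1 = α_3. Error position i = 3.
  Consistency check: S_2/S_1 = 7·8 = 56 ≡ 1 = α_err ✓ (single-error assumption holds).
Step 4: error magnitude e = S_0/v_3 = S_0·∏_{j≠3}(α_3 − α_j) = 7·10 = 70 ≡ 4 (mod 11).
Step 5: correct position 3: c_3 = r_3 − e = 7 − 4 ≡ 3 (mod 11). Hence c = [7, 0, 3, 5, 9].
  Check: interpolating c through the α_i gives m(x) = 2 + 1·x (degree < 2) with m(α_i) = c_i for every i, so c is indeed a codeword.
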